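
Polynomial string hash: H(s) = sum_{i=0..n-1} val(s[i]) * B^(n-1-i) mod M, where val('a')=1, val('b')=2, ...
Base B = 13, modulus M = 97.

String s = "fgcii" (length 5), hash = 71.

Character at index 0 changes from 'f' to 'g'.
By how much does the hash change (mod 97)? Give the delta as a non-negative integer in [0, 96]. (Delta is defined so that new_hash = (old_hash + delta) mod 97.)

Answer: 43

Derivation:
Delta formula: (val(new) - val(old)) * B^(n-1-k) mod M
  val('g') - val('f') = 7 - 6 = 1
  B^(n-1-k) = 13^4 mod 97 = 43
  Delta = 1 * 43 mod 97 = 43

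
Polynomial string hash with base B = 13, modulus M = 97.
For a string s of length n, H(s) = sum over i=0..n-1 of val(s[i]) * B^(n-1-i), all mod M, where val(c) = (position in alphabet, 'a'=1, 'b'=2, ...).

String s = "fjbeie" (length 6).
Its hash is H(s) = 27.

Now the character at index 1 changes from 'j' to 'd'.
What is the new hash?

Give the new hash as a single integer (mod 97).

val('j') = 10, val('d') = 4
Position k = 1, exponent = n-1-k = 4
B^4 mod M = 13^4 mod 97 = 43
Delta = (4 - 10) * 43 mod 97 = 33
New hash = (27 + 33) mod 97 = 60

Answer: 60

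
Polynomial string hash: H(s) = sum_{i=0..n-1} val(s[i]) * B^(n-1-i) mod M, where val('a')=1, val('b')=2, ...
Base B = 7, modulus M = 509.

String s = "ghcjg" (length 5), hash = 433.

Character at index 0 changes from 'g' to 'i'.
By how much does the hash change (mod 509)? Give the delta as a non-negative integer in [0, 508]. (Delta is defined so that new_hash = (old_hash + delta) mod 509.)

Answer: 221

Derivation:
Delta formula: (val(new) - val(old)) * B^(n-1-k) mod M
  val('i') - val('g') = 9 - 7 = 2
  B^(n-1-k) = 7^4 mod 509 = 365
  Delta = 2 * 365 mod 509 = 221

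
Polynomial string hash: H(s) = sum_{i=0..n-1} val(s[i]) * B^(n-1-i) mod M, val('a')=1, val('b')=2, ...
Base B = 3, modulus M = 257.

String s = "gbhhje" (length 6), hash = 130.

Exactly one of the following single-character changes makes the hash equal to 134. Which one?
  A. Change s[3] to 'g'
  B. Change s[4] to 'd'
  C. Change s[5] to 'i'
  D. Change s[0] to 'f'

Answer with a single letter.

Option A: s[3]='h'->'g', delta=(7-8)*3^2 mod 257 = 248, hash=130+248 mod 257 = 121
Option B: s[4]='j'->'d', delta=(4-10)*3^1 mod 257 = 239, hash=130+239 mod 257 = 112
Option C: s[5]='e'->'i', delta=(9-5)*3^0 mod 257 = 4, hash=130+4 mod 257 = 134 <-- target
Option D: s[0]='g'->'f', delta=(6-7)*3^5 mod 257 = 14, hash=130+14 mod 257 = 144

Answer: C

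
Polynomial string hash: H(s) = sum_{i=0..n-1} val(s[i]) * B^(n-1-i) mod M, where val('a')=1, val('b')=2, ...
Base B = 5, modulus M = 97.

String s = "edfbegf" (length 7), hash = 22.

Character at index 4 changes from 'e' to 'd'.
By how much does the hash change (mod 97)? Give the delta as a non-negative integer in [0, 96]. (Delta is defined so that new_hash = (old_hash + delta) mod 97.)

Delta formula: (val(new) - val(old)) * B^(n-1-k) mod M
  val('d') - val('e') = 4 - 5 = -1
  B^(n-1-k) = 5^2 mod 97 = 25
  Delta = -1 * 25 mod 97 = 72

Answer: 72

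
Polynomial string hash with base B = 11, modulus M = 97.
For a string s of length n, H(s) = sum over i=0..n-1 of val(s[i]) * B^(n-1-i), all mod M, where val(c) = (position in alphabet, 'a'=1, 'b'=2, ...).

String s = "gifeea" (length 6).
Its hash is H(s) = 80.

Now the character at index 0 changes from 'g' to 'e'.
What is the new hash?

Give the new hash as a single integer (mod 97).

val('g') = 7, val('e') = 5
Position k = 0, exponent = n-1-k = 5
B^5 mod M = 11^5 mod 97 = 31
Delta = (5 - 7) * 31 mod 97 = 35
New hash = (80 + 35) mod 97 = 18

Answer: 18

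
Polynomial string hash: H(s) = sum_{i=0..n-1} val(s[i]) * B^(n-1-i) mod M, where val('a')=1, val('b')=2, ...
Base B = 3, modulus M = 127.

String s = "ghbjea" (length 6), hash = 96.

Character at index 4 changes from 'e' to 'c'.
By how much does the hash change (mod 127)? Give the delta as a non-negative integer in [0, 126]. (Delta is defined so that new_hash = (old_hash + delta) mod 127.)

Delta formula: (val(new) - val(old)) * B^(n-1-k) mod M
  val('c') - val('e') = 3 - 5 = -2
  B^(n-1-k) = 3^1 mod 127 = 3
  Delta = -2 * 3 mod 127 = 121

Answer: 121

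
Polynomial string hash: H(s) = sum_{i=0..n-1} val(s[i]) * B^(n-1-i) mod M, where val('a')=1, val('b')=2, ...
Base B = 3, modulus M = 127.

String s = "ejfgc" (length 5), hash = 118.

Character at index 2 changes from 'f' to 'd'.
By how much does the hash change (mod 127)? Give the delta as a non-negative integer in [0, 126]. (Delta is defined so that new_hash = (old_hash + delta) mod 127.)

Delta formula: (val(new) - val(old)) * B^(n-1-k) mod M
  val('d') - val('f') = 4 - 6 = -2
  B^(n-1-k) = 3^2 mod 127 = 9
  Delta = -2 * 9 mod 127 = 109

Answer: 109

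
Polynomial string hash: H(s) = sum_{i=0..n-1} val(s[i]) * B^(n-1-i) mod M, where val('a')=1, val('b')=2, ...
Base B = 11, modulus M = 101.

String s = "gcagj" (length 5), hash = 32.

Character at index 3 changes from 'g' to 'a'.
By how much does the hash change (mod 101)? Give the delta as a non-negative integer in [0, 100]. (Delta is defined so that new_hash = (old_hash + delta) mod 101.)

Delta formula: (val(new) - val(old)) * B^(n-1-k) mod M
  val('a') - val('g') = 1 - 7 = -6
  B^(n-1-k) = 11^1 mod 101 = 11
  Delta = -6 * 11 mod 101 = 35

Answer: 35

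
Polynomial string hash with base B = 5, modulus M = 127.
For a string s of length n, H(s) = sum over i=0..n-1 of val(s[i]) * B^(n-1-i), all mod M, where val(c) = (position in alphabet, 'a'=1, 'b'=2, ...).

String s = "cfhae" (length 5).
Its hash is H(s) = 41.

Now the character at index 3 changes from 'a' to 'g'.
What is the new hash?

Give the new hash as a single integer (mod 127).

val('a') = 1, val('g') = 7
Position k = 3, exponent = n-1-k = 1
B^1 mod M = 5^1 mod 127 = 5
Delta = (7 - 1) * 5 mod 127 = 30
New hash = (41 + 30) mod 127 = 71

Answer: 71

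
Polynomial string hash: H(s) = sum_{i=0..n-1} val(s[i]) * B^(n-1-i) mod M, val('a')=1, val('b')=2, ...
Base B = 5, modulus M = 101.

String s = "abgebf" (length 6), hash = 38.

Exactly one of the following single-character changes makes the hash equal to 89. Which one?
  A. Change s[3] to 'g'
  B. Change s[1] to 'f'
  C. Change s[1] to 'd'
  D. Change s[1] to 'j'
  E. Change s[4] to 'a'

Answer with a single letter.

Answer: D

Derivation:
Option A: s[3]='e'->'g', delta=(7-5)*5^2 mod 101 = 50, hash=38+50 mod 101 = 88
Option B: s[1]='b'->'f', delta=(6-2)*5^4 mod 101 = 76, hash=38+76 mod 101 = 13
Option C: s[1]='b'->'d', delta=(4-2)*5^4 mod 101 = 38, hash=38+38 mod 101 = 76
Option D: s[1]='b'->'j', delta=(10-2)*5^4 mod 101 = 51, hash=38+51 mod 101 = 89 <-- target
Option E: s[4]='b'->'a', delta=(1-2)*5^1 mod 101 = 96, hash=38+96 mod 101 = 33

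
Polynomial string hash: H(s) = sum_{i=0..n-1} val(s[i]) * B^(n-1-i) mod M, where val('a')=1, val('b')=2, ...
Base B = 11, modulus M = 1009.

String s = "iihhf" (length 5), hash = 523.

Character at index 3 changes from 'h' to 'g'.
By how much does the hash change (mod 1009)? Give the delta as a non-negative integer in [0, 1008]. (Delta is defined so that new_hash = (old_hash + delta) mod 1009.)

Delta formula: (val(new) - val(old)) * B^(n-1-k) mod M
  val('g') - val('h') = 7 - 8 = -1
  B^(n-1-k) = 11^1 mod 1009 = 11
  Delta = -1 * 11 mod 1009 = 998

Answer: 998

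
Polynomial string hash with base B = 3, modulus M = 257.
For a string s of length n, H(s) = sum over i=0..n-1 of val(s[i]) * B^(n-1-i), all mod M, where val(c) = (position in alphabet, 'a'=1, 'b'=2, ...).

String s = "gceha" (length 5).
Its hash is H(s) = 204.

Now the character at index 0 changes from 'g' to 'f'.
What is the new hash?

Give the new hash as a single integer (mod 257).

Answer: 123

Derivation:
val('g') = 7, val('f') = 6
Position k = 0, exponent = n-1-k = 4
B^4 mod M = 3^4 mod 257 = 81
Delta = (6 - 7) * 81 mod 257 = 176
New hash = (204 + 176) mod 257 = 123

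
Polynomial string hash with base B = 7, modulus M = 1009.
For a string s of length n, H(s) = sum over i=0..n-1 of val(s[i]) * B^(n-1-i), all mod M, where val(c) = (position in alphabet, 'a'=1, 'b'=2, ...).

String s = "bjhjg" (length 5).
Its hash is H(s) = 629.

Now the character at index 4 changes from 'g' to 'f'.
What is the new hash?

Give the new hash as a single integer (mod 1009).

val('g') = 7, val('f') = 6
Position k = 4, exponent = n-1-k = 0
B^0 mod M = 7^0 mod 1009 = 1
Delta = (6 - 7) * 1 mod 1009 = 1008
New hash = (629 + 1008) mod 1009 = 628

Answer: 628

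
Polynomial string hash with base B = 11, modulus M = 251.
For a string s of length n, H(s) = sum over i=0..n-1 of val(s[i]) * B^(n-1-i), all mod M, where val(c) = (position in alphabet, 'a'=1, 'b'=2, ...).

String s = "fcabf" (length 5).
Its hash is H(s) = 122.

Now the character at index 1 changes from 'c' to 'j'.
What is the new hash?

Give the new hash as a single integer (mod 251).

Answer: 152

Derivation:
val('c') = 3, val('j') = 10
Position k = 1, exponent = n-1-k = 3
B^3 mod M = 11^3 mod 251 = 76
Delta = (10 - 3) * 76 mod 251 = 30
New hash = (122 + 30) mod 251 = 152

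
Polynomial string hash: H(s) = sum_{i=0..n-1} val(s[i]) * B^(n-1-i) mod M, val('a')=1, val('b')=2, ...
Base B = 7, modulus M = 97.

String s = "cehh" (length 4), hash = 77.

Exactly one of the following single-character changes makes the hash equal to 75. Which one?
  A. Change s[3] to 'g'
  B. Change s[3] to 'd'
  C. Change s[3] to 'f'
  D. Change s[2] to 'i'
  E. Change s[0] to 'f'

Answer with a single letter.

Option A: s[3]='h'->'g', delta=(7-8)*7^0 mod 97 = 96, hash=77+96 mod 97 = 76
Option B: s[3]='h'->'d', delta=(4-8)*7^0 mod 97 = 93, hash=77+93 mod 97 = 73
Option C: s[3]='h'->'f', delta=(6-8)*7^0 mod 97 = 95, hash=77+95 mod 97 = 75 <-- target
Option D: s[2]='h'->'i', delta=(9-8)*7^1 mod 97 = 7, hash=77+7 mod 97 = 84
Option E: s[0]='c'->'f', delta=(6-3)*7^3 mod 97 = 59, hash=77+59 mod 97 = 39

Answer: C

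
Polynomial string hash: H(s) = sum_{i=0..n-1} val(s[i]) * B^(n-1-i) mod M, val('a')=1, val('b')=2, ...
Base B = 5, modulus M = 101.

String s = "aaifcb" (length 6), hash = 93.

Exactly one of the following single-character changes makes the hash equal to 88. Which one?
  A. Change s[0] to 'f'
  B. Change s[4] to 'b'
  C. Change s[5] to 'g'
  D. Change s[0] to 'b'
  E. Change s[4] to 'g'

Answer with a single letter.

Answer: B

Derivation:
Option A: s[0]='a'->'f', delta=(6-1)*5^5 mod 101 = 71, hash=93+71 mod 101 = 63
Option B: s[4]='c'->'b', delta=(2-3)*5^1 mod 101 = 96, hash=93+96 mod 101 = 88 <-- target
Option C: s[5]='b'->'g', delta=(7-2)*5^0 mod 101 = 5, hash=93+5 mod 101 = 98
Option D: s[0]='a'->'b', delta=(2-1)*5^5 mod 101 = 95, hash=93+95 mod 101 = 87
Option E: s[4]='c'->'g', delta=(7-3)*5^1 mod 101 = 20, hash=93+20 mod 101 = 12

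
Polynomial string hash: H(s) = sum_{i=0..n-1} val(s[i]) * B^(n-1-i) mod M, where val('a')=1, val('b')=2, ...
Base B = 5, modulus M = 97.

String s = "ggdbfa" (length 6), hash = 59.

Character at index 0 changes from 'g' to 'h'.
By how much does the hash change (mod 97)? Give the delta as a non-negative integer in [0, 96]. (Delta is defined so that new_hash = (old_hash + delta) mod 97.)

Delta formula: (val(new) - val(old)) * B^(n-1-k) mod M
  val('h') - val('g') = 8 - 7 = 1
  B^(n-1-k) = 5^5 mod 97 = 21
  Delta = 1 * 21 mod 97 = 21

Answer: 21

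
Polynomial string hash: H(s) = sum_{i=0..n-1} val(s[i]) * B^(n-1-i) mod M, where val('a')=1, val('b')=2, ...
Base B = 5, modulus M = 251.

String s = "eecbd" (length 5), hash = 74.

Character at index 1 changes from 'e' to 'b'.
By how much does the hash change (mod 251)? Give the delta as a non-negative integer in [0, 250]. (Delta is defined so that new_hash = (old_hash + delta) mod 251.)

Answer: 127

Derivation:
Delta formula: (val(new) - val(old)) * B^(n-1-k) mod M
  val('b') - val('e') = 2 - 5 = -3
  B^(n-1-k) = 5^3 mod 251 = 125
  Delta = -3 * 125 mod 251 = 127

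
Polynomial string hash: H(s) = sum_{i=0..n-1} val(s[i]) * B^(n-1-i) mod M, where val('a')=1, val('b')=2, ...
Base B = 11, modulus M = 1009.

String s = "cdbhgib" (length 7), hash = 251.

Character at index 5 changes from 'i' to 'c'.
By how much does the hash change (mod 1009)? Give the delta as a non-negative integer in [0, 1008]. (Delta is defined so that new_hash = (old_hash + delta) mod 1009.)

Answer: 943

Derivation:
Delta formula: (val(new) - val(old)) * B^(n-1-k) mod M
  val('c') - val('i') = 3 - 9 = -6
  B^(n-1-k) = 11^1 mod 1009 = 11
  Delta = -6 * 11 mod 1009 = 943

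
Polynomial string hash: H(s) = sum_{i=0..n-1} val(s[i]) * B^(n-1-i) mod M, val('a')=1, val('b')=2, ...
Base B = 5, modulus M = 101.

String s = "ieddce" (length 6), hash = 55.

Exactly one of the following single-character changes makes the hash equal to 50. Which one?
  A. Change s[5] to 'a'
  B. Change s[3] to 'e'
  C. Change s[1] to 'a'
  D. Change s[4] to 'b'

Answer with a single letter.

Option A: s[5]='e'->'a', delta=(1-5)*5^0 mod 101 = 97, hash=55+97 mod 101 = 51
Option B: s[3]='d'->'e', delta=(5-4)*5^2 mod 101 = 25, hash=55+25 mod 101 = 80
Option C: s[1]='e'->'a', delta=(1-5)*5^4 mod 101 = 25, hash=55+25 mod 101 = 80
Option D: s[4]='c'->'b', delta=(2-3)*5^1 mod 101 = 96, hash=55+96 mod 101 = 50 <-- target

Answer: D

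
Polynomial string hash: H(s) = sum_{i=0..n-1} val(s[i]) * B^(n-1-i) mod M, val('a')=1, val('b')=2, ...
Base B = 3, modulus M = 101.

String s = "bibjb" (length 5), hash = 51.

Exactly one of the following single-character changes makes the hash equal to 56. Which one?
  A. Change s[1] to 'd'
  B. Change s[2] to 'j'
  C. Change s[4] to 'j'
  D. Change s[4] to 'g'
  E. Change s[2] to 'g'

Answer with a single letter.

Option A: s[1]='i'->'d', delta=(4-9)*3^3 mod 101 = 67, hash=51+67 mod 101 = 17
Option B: s[2]='b'->'j', delta=(10-2)*3^2 mod 101 = 72, hash=51+72 mod 101 = 22
Option C: s[4]='b'->'j', delta=(10-2)*3^0 mod 101 = 8, hash=51+8 mod 101 = 59
Option D: s[4]='b'->'g', delta=(7-2)*3^0 mod 101 = 5, hash=51+5 mod 101 = 56 <-- target
Option E: s[2]='b'->'g', delta=(7-2)*3^2 mod 101 = 45, hash=51+45 mod 101 = 96

Answer: D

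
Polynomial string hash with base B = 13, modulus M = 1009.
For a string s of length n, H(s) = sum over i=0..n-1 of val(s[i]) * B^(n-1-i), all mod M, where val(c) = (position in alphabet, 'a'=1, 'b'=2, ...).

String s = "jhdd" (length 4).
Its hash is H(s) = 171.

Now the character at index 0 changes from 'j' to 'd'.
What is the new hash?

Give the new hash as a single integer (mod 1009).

val('j') = 10, val('d') = 4
Position k = 0, exponent = n-1-k = 3
B^3 mod M = 13^3 mod 1009 = 179
Delta = (4 - 10) * 179 mod 1009 = 944
New hash = (171 + 944) mod 1009 = 106

Answer: 106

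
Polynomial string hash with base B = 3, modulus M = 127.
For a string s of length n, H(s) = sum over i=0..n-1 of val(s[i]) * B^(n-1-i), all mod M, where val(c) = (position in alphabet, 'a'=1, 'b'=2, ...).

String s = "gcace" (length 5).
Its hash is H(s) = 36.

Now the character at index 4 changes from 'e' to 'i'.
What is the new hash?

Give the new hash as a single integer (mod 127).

val('e') = 5, val('i') = 9
Position k = 4, exponent = n-1-k = 0
B^0 mod M = 3^0 mod 127 = 1
Delta = (9 - 5) * 1 mod 127 = 4
New hash = (36 + 4) mod 127 = 40

Answer: 40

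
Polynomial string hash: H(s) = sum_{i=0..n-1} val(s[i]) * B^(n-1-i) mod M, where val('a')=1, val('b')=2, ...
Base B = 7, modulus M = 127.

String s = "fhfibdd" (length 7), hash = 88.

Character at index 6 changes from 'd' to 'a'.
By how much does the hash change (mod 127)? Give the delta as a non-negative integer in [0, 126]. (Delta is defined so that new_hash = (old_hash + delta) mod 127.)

Delta formula: (val(new) - val(old)) * B^(n-1-k) mod M
  val('a') - val('d') = 1 - 4 = -3
  B^(n-1-k) = 7^0 mod 127 = 1
  Delta = -3 * 1 mod 127 = 124

Answer: 124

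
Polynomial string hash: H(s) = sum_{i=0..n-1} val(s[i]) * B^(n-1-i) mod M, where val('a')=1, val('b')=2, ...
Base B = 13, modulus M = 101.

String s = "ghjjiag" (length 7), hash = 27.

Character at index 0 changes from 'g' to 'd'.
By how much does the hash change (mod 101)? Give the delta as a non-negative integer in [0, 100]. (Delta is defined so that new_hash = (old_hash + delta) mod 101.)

Delta formula: (val(new) - val(old)) * B^(n-1-k) mod M
  val('d') - val('g') = 4 - 7 = -3
  B^(n-1-k) = 13^6 mod 101 = 19
  Delta = -3 * 19 mod 101 = 44

Answer: 44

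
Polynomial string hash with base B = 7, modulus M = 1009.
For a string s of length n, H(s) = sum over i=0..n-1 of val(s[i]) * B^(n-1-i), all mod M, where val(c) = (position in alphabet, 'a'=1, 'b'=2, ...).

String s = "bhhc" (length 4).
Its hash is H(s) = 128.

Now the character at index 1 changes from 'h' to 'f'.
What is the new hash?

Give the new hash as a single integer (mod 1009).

val('h') = 8, val('f') = 6
Position k = 1, exponent = n-1-k = 2
B^2 mod M = 7^2 mod 1009 = 49
Delta = (6 - 8) * 49 mod 1009 = 911
New hash = (128 + 911) mod 1009 = 30

Answer: 30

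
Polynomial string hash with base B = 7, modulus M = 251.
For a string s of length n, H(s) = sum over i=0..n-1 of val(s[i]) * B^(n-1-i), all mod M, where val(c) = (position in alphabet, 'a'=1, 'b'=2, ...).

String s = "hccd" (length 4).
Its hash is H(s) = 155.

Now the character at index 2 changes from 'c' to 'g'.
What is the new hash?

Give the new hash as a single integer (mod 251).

Answer: 183

Derivation:
val('c') = 3, val('g') = 7
Position k = 2, exponent = n-1-k = 1
B^1 mod M = 7^1 mod 251 = 7
Delta = (7 - 3) * 7 mod 251 = 28
New hash = (155 + 28) mod 251 = 183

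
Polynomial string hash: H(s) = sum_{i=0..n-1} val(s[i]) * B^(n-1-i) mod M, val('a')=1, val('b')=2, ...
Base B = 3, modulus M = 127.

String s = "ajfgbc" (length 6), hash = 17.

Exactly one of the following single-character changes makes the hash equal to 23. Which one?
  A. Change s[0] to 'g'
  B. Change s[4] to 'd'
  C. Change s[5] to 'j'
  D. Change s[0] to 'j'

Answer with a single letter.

Option A: s[0]='a'->'g', delta=(7-1)*3^5 mod 127 = 61, hash=17+61 mod 127 = 78
Option B: s[4]='b'->'d', delta=(4-2)*3^1 mod 127 = 6, hash=17+6 mod 127 = 23 <-- target
Option C: s[5]='c'->'j', delta=(10-3)*3^0 mod 127 = 7, hash=17+7 mod 127 = 24
Option D: s[0]='a'->'j', delta=(10-1)*3^5 mod 127 = 28, hash=17+28 mod 127 = 45

Answer: B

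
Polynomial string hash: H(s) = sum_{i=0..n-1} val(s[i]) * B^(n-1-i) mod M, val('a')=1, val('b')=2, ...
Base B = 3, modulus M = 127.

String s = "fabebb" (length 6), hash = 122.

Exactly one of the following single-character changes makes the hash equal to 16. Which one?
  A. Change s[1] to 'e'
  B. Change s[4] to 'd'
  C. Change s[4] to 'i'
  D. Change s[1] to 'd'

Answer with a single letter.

Option A: s[1]='a'->'e', delta=(5-1)*3^4 mod 127 = 70, hash=122+70 mod 127 = 65
Option B: s[4]='b'->'d', delta=(4-2)*3^1 mod 127 = 6, hash=122+6 mod 127 = 1
Option C: s[4]='b'->'i', delta=(9-2)*3^1 mod 127 = 21, hash=122+21 mod 127 = 16 <-- target
Option D: s[1]='a'->'d', delta=(4-1)*3^4 mod 127 = 116, hash=122+116 mod 127 = 111

Answer: C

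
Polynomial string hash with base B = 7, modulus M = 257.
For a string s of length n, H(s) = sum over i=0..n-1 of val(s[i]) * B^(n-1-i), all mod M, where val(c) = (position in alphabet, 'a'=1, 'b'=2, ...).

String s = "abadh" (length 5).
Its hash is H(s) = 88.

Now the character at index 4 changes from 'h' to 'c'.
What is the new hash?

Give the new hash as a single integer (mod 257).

Answer: 83

Derivation:
val('h') = 8, val('c') = 3
Position k = 4, exponent = n-1-k = 0
B^0 mod M = 7^0 mod 257 = 1
Delta = (3 - 8) * 1 mod 257 = 252
New hash = (88 + 252) mod 257 = 83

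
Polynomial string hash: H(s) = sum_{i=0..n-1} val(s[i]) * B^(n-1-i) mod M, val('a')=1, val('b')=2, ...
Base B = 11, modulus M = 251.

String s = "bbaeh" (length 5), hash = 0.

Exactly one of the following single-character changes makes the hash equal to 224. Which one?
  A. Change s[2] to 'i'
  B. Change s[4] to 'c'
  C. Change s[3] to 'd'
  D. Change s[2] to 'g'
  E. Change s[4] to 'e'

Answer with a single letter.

Option A: s[2]='a'->'i', delta=(9-1)*11^2 mod 251 = 215, hash=0+215 mod 251 = 215
Option B: s[4]='h'->'c', delta=(3-8)*11^0 mod 251 = 246, hash=0+246 mod 251 = 246
Option C: s[3]='e'->'d', delta=(4-5)*11^1 mod 251 = 240, hash=0+240 mod 251 = 240
Option D: s[2]='a'->'g', delta=(7-1)*11^2 mod 251 = 224, hash=0+224 mod 251 = 224 <-- target
Option E: s[4]='h'->'e', delta=(5-8)*11^0 mod 251 = 248, hash=0+248 mod 251 = 248

Answer: D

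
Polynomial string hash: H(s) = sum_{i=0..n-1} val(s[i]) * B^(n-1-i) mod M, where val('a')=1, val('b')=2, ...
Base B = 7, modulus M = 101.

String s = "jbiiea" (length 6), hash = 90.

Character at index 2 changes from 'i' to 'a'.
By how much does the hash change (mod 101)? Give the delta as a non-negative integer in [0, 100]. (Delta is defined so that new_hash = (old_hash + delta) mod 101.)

Delta formula: (val(new) - val(old)) * B^(n-1-k) mod M
  val('a') - val('i') = 1 - 9 = -8
  B^(n-1-k) = 7^3 mod 101 = 40
  Delta = -8 * 40 mod 101 = 84

Answer: 84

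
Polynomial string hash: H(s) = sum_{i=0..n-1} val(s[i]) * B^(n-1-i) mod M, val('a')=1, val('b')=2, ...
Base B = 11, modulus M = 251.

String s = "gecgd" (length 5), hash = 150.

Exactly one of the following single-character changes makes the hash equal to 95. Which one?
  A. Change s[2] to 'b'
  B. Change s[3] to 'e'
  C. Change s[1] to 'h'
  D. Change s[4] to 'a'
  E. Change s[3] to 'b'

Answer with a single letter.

Answer: E

Derivation:
Option A: s[2]='c'->'b', delta=(2-3)*11^2 mod 251 = 130, hash=150+130 mod 251 = 29
Option B: s[3]='g'->'e', delta=(5-7)*11^1 mod 251 = 229, hash=150+229 mod 251 = 128
Option C: s[1]='e'->'h', delta=(8-5)*11^3 mod 251 = 228, hash=150+228 mod 251 = 127
Option D: s[4]='d'->'a', delta=(1-4)*11^0 mod 251 = 248, hash=150+248 mod 251 = 147
Option E: s[3]='g'->'b', delta=(2-7)*11^1 mod 251 = 196, hash=150+196 mod 251 = 95 <-- target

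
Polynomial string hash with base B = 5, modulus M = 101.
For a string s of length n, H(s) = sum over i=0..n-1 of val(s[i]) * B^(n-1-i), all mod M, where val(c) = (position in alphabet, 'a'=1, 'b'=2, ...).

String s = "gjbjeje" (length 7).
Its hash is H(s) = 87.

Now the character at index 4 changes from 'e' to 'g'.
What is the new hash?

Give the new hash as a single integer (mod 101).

Answer: 36

Derivation:
val('e') = 5, val('g') = 7
Position k = 4, exponent = n-1-k = 2
B^2 mod M = 5^2 mod 101 = 25
Delta = (7 - 5) * 25 mod 101 = 50
New hash = (87 + 50) mod 101 = 36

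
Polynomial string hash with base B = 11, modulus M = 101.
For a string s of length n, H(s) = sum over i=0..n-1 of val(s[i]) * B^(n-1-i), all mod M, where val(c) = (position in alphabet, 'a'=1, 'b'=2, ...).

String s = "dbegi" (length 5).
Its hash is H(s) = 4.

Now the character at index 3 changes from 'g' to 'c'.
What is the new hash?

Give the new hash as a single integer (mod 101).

val('g') = 7, val('c') = 3
Position k = 3, exponent = n-1-k = 1
B^1 mod M = 11^1 mod 101 = 11
Delta = (3 - 7) * 11 mod 101 = 57
New hash = (4 + 57) mod 101 = 61

Answer: 61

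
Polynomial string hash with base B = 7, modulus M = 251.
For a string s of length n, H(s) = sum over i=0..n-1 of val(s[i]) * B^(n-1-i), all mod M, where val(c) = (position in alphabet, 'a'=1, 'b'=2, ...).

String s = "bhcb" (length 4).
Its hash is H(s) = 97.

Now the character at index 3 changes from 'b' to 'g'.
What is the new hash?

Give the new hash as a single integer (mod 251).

Answer: 102

Derivation:
val('b') = 2, val('g') = 7
Position k = 3, exponent = n-1-k = 0
B^0 mod M = 7^0 mod 251 = 1
Delta = (7 - 2) * 1 mod 251 = 5
New hash = (97 + 5) mod 251 = 102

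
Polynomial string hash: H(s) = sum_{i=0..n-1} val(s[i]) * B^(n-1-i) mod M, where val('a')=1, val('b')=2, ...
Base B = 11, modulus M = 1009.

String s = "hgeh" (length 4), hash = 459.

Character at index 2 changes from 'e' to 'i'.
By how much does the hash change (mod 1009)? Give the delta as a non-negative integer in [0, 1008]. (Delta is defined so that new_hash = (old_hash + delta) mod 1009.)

Delta formula: (val(new) - val(old)) * B^(n-1-k) mod M
  val('i') - val('e') = 9 - 5 = 4
  B^(n-1-k) = 11^1 mod 1009 = 11
  Delta = 4 * 11 mod 1009 = 44

Answer: 44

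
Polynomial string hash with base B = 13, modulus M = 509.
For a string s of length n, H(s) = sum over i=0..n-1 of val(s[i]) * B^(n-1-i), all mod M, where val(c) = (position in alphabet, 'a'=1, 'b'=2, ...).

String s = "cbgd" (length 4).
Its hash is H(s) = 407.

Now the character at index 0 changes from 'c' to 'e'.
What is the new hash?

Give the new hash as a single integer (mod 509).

val('c') = 3, val('e') = 5
Position k = 0, exponent = n-1-k = 3
B^3 mod M = 13^3 mod 509 = 161
Delta = (5 - 3) * 161 mod 509 = 322
New hash = (407 + 322) mod 509 = 220

Answer: 220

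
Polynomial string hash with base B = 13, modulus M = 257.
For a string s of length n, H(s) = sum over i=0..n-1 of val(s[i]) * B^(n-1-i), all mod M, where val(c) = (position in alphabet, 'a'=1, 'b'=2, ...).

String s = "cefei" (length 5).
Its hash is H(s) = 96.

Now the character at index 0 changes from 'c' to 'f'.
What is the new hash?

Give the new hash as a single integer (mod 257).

val('c') = 3, val('f') = 6
Position k = 0, exponent = n-1-k = 4
B^4 mod M = 13^4 mod 257 = 34
Delta = (6 - 3) * 34 mod 257 = 102
New hash = (96 + 102) mod 257 = 198

Answer: 198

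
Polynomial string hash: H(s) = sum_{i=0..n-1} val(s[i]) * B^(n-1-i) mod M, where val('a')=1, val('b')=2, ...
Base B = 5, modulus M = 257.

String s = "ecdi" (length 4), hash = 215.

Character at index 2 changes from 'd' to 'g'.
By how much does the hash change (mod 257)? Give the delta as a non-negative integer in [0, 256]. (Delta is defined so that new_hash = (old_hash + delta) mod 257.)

Delta formula: (val(new) - val(old)) * B^(n-1-k) mod M
  val('g') - val('d') = 7 - 4 = 3
  B^(n-1-k) = 5^1 mod 257 = 5
  Delta = 3 * 5 mod 257 = 15

Answer: 15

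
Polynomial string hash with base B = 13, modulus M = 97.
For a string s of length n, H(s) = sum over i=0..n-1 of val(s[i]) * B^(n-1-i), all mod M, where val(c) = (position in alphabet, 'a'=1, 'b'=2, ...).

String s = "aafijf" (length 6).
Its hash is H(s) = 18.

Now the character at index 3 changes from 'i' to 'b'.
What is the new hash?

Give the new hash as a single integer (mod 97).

Answer: 96

Derivation:
val('i') = 9, val('b') = 2
Position k = 3, exponent = n-1-k = 2
B^2 mod M = 13^2 mod 97 = 72
Delta = (2 - 9) * 72 mod 97 = 78
New hash = (18 + 78) mod 97 = 96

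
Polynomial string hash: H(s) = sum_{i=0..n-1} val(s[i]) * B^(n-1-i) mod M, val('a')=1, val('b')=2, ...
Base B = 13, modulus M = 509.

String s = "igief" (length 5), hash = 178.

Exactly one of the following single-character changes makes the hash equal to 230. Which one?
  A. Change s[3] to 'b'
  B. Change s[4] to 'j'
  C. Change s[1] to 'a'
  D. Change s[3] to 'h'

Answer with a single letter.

Option A: s[3]='e'->'b', delta=(2-5)*13^1 mod 509 = 470, hash=178+470 mod 509 = 139
Option B: s[4]='f'->'j', delta=(10-6)*13^0 mod 509 = 4, hash=178+4 mod 509 = 182
Option C: s[1]='g'->'a', delta=(1-7)*13^3 mod 509 = 52, hash=178+52 mod 509 = 230 <-- target
Option D: s[3]='e'->'h', delta=(8-5)*13^1 mod 509 = 39, hash=178+39 mod 509 = 217

Answer: C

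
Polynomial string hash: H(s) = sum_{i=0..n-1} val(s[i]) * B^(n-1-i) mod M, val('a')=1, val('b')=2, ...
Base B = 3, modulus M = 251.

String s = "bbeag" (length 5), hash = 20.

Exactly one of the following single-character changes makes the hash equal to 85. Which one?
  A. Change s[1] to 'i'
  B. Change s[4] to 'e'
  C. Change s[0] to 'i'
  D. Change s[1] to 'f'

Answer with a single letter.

Answer: C

Derivation:
Option A: s[1]='b'->'i', delta=(9-2)*3^3 mod 251 = 189, hash=20+189 mod 251 = 209
Option B: s[4]='g'->'e', delta=(5-7)*3^0 mod 251 = 249, hash=20+249 mod 251 = 18
Option C: s[0]='b'->'i', delta=(9-2)*3^4 mod 251 = 65, hash=20+65 mod 251 = 85 <-- target
Option D: s[1]='b'->'f', delta=(6-2)*3^3 mod 251 = 108, hash=20+108 mod 251 = 128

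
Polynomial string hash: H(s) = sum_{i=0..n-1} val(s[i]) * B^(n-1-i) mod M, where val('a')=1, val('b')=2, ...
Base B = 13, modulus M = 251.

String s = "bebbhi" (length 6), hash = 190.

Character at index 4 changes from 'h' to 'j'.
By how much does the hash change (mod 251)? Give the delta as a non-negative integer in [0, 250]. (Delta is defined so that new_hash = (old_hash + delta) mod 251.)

Delta formula: (val(new) - val(old)) * B^(n-1-k) mod M
  val('j') - val('h') = 10 - 8 = 2
  B^(n-1-k) = 13^1 mod 251 = 13
  Delta = 2 * 13 mod 251 = 26

Answer: 26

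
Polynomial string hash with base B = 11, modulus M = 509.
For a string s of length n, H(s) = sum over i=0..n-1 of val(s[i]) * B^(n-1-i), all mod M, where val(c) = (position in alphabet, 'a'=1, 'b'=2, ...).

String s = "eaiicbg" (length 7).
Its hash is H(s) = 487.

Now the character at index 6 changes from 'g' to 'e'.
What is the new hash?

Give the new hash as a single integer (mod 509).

Answer: 485

Derivation:
val('g') = 7, val('e') = 5
Position k = 6, exponent = n-1-k = 0
B^0 mod M = 11^0 mod 509 = 1
Delta = (5 - 7) * 1 mod 509 = 507
New hash = (487 + 507) mod 509 = 485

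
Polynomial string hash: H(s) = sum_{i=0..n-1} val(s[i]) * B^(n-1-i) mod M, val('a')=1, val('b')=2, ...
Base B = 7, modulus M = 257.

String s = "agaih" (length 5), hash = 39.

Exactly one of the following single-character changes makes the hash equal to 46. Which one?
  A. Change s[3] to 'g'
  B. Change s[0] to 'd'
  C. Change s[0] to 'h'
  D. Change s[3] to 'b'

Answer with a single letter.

Option A: s[3]='i'->'g', delta=(7-9)*7^1 mod 257 = 243, hash=39+243 mod 257 = 25
Option B: s[0]='a'->'d', delta=(4-1)*7^4 mod 257 = 7, hash=39+7 mod 257 = 46 <-- target
Option C: s[0]='a'->'h', delta=(8-1)*7^4 mod 257 = 102, hash=39+102 mod 257 = 141
Option D: s[3]='i'->'b', delta=(2-9)*7^1 mod 257 = 208, hash=39+208 mod 257 = 247

Answer: B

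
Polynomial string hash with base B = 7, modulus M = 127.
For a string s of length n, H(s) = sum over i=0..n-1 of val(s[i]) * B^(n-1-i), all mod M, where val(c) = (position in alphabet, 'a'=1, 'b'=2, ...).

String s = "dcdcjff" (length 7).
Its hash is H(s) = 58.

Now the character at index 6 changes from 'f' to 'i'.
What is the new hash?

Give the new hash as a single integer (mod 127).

Answer: 61

Derivation:
val('f') = 6, val('i') = 9
Position k = 6, exponent = n-1-k = 0
B^0 mod M = 7^0 mod 127 = 1
Delta = (9 - 6) * 1 mod 127 = 3
New hash = (58 + 3) mod 127 = 61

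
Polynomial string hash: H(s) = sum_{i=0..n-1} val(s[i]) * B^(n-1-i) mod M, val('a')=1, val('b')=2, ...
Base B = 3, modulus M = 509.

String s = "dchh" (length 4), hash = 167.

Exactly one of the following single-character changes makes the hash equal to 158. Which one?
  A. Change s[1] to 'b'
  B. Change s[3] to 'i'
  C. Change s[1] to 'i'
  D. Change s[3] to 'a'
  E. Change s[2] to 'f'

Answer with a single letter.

Answer: A

Derivation:
Option A: s[1]='c'->'b', delta=(2-3)*3^2 mod 509 = 500, hash=167+500 mod 509 = 158 <-- target
Option B: s[3]='h'->'i', delta=(9-8)*3^0 mod 509 = 1, hash=167+1 mod 509 = 168
Option C: s[1]='c'->'i', delta=(9-3)*3^2 mod 509 = 54, hash=167+54 mod 509 = 221
Option D: s[3]='h'->'a', delta=(1-8)*3^0 mod 509 = 502, hash=167+502 mod 509 = 160
Option E: s[2]='h'->'f', delta=(6-8)*3^1 mod 509 = 503, hash=167+503 mod 509 = 161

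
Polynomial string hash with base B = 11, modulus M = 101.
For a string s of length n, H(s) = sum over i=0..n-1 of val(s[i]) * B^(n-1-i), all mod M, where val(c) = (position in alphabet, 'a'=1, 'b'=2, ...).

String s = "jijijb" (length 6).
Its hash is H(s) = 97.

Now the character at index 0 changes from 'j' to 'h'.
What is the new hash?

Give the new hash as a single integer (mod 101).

Answer: 84

Derivation:
val('j') = 10, val('h') = 8
Position k = 0, exponent = n-1-k = 5
B^5 mod M = 11^5 mod 101 = 57
Delta = (8 - 10) * 57 mod 101 = 88
New hash = (97 + 88) mod 101 = 84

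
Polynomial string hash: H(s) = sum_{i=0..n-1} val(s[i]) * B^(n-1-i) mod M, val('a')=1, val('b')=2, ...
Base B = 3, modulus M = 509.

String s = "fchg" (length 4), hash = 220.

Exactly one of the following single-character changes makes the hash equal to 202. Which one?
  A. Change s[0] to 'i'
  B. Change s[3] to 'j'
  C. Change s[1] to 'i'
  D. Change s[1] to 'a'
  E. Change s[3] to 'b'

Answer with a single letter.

Answer: D

Derivation:
Option A: s[0]='f'->'i', delta=(9-6)*3^3 mod 509 = 81, hash=220+81 mod 509 = 301
Option B: s[3]='g'->'j', delta=(10-7)*3^0 mod 509 = 3, hash=220+3 mod 509 = 223
Option C: s[1]='c'->'i', delta=(9-3)*3^2 mod 509 = 54, hash=220+54 mod 509 = 274
Option D: s[1]='c'->'a', delta=(1-3)*3^2 mod 509 = 491, hash=220+491 mod 509 = 202 <-- target
Option E: s[3]='g'->'b', delta=(2-7)*3^0 mod 509 = 504, hash=220+504 mod 509 = 215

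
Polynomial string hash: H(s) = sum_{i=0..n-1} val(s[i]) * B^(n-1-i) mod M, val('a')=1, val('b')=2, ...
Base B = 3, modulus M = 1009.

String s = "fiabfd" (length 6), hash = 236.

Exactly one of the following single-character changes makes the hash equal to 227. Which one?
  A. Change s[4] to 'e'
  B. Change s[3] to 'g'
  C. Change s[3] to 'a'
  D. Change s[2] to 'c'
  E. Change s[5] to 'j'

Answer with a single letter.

Answer: C

Derivation:
Option A: s[4]='f'->'e', delta=(5-6)*3^1 mod 1009 = 1006, hash=236+1006 mod 1009 = 233
Option B: s[3]='b'->'g', delta=(7-2)*3^2 mod 1009 = 45, hash=236+45 mod 1009 = 281
Option C: s[3]='b'->'a', delta=(1-2)*3^2 mod 1009 = 1000, hash=236+1000 mod 1009 = 227 <-- target
Option D: s[2]='a'->'c', delta=(3-1)*3^3 mod 1009 = 54, hash=236+54 mod 1009 = 290
Option E: s[5]='d'->'j', delta=(10-4)*3^0 mod 1009 = 6, hash=236+6 mod 1009 = 242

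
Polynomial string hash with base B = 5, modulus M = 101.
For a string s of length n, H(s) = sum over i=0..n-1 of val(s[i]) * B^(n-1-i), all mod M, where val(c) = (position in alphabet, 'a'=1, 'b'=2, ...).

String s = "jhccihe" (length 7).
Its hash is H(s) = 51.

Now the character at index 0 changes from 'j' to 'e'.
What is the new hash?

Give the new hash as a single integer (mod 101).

val('j') = 10, val('e') = 5
Position k = 0, exponent = n-1-k = 6
B^6 mod M = 5^6 mod 101 = 71
Delta = (5 - 10) * 71 mod 101 = 49
New hash = (51 + 49) mod 101 = 100

Answer: 100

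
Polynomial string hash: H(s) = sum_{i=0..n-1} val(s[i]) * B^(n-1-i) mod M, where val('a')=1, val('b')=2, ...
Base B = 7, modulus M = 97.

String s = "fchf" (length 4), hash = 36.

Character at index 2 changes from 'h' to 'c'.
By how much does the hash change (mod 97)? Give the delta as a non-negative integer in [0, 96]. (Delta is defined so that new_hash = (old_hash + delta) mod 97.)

Delta formula: (val(new) - val(old)) * B^(n-1-k) mod M
  val('c') - val('h') = 3 - 8 = -5
  B^(n-1-k) = 7^1 mod 97 = 7
  Delta = -5 * 7 mod 97 = 62

Answer: 62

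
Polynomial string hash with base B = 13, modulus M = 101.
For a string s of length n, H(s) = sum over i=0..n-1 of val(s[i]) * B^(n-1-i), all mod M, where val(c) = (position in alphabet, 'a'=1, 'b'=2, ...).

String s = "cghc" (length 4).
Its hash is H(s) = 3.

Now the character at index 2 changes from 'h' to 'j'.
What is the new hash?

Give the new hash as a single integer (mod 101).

val('h') = 8, val('j') = 10
Position k = 2, exponent = n-1-k = 1
B^1 mod M = 13^1 mod 101 = 13
Delta = (10 - 8) * 13 mod 101 = 26
New hash = (3 + 26) mod 101 = 29

Answer: 29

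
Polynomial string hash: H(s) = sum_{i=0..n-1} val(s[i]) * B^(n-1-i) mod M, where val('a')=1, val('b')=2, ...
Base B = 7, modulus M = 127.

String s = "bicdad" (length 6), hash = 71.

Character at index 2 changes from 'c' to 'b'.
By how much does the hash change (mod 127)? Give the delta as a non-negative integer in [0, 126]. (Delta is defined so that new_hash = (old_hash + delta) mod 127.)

Answer: 38

Derivation:
Delta formula: (val(new) - val(old)) * B^(n-1-k) mod M
  val('b') - val('c') = 2 - 3 = -1
  B^(n-1-k) = 7^3 mod 127 = 89
  Delta = -1 * 89 mod 127 = 38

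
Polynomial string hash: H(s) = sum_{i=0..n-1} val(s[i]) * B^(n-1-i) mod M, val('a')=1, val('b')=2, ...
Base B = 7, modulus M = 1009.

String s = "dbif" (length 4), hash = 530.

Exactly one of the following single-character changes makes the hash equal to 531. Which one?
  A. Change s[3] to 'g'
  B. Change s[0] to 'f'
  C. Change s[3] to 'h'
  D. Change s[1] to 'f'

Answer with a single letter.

Option A: s[3]='f'->'g', delta=(7-6)*7^0 mod 1009 = 1, hash=530+1 mod 1009 = 531 <-- target
Option B: s[0]='d'->'f', delta=(6-4)*7^3 mod 1009 = 686, hash=530+686 mod 1009 = 207
Option C: s[3]='f'->'h', delta=(8-6)*7^0 mod 1009 = 2, hash=530+2 mod 1009 = 532
Option D: s[1]='b'->'f', delta=(6-2)*7^2 mod 1009 = 196, hash=530+196 mod 1009 = 726

Answer: A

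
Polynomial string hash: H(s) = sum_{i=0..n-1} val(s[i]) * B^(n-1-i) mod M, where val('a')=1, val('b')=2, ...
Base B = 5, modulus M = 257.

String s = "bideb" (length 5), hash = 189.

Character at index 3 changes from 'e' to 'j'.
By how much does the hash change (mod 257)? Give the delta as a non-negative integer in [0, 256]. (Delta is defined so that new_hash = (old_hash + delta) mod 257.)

Answer: 25

Derivation:
Delta formula: (val(new) - val(old)) * B^(n-1-k) mod M
  val('j') - val('e') = 10 - 5 = 5
  B^(n-1-k) = 5^1 mod 257 = 5
  Delta = 5 * 5 mod 257 = 25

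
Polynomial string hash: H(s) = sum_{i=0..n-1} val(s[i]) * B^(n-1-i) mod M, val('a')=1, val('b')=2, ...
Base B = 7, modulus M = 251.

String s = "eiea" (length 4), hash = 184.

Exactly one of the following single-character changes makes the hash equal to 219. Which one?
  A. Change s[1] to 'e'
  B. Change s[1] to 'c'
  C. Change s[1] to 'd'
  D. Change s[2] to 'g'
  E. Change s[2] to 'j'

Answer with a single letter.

Option A: s[1]='i'->'e', delta=(5-9)*7^2 mod 251 = 55, hash=184+55 mod 251 = 239
Option B: s[1]='i'->'c', delta=(3-9)*7^2 mod 251 = 208, hash=184+208 mod 251 = 141
Option C: s[1]='i'->'d', delta=(4-9)*7^2 mod 251 = 6, hash=184+6 mod 251 = 190
Option D: s[2]='e'->'g', delta=(7-5)*7^1 mod 251 = 14, hash=184+14 mod 251 = 198
Option E: s[2]='e'->'j', delta=(10-5)*7^1 mod 251 = 35, hash=184+35 mod 251 = 219 <-- target

Answer: E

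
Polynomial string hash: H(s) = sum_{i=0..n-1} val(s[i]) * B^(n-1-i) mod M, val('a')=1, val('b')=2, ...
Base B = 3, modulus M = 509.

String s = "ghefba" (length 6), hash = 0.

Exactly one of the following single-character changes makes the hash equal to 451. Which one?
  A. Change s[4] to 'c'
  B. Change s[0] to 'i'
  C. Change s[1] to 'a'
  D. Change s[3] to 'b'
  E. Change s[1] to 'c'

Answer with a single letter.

Answer: C

Derivation:
Option A: s[4]='b'->'c', delta=(3-2)*3^1 mod 509 = 3, hash=0+3 mod 509 = 3
Option B: s[0]='g'->'i', delta=(9-7)*3^5 mod 509 = 486, hash=0+486 mod 509 = 486
Option C: s[1]='h'->'a', delta=(1-8)*3^4 mod 509 = 451, hash=0+451 mod 509 = 451 <-- target
Option D: s[3]='f'->'b', delta=(2-6)*3^2 mod 509 = 473, hash=0+473 mod 509 = 473
Option E: s[1]='h'->'c', delta=(3-8)*3^4 mod 509 = 104, hash=0+104 mod 509 = 104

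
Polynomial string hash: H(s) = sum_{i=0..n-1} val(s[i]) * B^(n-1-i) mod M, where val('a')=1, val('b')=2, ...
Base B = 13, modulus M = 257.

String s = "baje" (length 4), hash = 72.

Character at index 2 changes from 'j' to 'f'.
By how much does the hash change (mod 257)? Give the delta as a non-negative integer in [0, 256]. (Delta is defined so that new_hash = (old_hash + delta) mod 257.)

Delta formula: (val(new) - val(old)) * B^(n-1-k) mod M
  val('f') - val('j') = 6 - 10 = -4
  B^(n-1-k) = 13^1 mod 257 = 13
  Delta = -4 * 13 mod 257 = 205

Answer: 205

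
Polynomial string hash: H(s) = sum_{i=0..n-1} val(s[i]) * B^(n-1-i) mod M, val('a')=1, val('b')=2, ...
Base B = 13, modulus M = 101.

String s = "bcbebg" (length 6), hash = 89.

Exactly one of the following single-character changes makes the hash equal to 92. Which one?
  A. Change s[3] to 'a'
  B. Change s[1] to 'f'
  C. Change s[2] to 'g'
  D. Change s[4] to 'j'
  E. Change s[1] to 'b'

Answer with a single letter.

Answer: D

Derivation:
Option A: s[3]='e'->'a', delta=(1-5)*13^2 mod 101 = 31, hash=89+31 mod 101 = 19
Option B: s[1]='c'->'f', delta=(6-3)*13^4 mod 101 = 35, hash=89+35 mod 101 = 23
Option C: s[2]='b'->'g', delta=(7-2)*13^3 mod 101 = 77, hash=89+77 mod 101 = 65
Option D: s[4]='b'->'j', delta=(10-2)*13^1 mod 101 = 3, hash=89+3 mod 101 = 92 <-- target
Option E: s[1]='c'->'b', delta=(2-3)*13^4 mod 101 = 22, hash=89+22 mod 101 = 10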